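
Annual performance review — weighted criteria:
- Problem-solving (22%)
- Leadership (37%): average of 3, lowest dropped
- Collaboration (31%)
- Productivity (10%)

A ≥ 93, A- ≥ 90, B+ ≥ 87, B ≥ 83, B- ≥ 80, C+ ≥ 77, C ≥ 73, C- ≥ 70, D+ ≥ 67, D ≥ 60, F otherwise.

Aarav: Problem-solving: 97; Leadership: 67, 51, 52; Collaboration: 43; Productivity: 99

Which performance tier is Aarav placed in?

Leadership: drop 51 → average of remaining 2 = 119/2 = 59.5
Weighted total:
  Problem-solving 97 × 0.22 = 21.34
  Leadership 59.5 × 0.37 = 22.015
  Collaboration 43 × 0.31 = 13.33
  Productivity 99 × 0.1 = 9.9
Sum = 66.585
66.585 is ≥ 60 and < 67 → D

D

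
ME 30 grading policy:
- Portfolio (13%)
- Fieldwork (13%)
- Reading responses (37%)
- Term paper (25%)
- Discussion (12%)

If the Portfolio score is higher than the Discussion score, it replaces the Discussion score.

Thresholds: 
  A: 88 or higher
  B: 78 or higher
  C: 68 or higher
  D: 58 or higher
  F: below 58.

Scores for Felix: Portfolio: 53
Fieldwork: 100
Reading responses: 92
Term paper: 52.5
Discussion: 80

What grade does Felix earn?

Portfolio (53) ≤ Discussion (80), so Discussion stays at 80.
Weighted total:
  Portfolio 53 × 0.13 = 6.89
  Fieldwork 100 × 0.13 = 13
  Reading responses 92 × 0.37 = 34.04
  Term paper 52.5 × 0.25 = 13.125
  Discussion 80 × 0.12 = 9.6
Sum = 76.655
76.655 is ≥ 68 and < 78 → C

C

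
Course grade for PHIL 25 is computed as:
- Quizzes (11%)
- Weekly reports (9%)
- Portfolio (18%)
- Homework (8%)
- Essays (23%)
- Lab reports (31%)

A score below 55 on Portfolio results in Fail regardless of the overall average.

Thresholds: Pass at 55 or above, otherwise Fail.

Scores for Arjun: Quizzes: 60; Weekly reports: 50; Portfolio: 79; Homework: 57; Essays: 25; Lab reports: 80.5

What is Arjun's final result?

Portfolio score 79 ≥ 55: minimum met.
Weighted total:
  Quizzes 60 × 0.11 = 6.6
  Weekly reports 50 × 0.09 = 4.5
  Portfolio 79 × 0.18 = 14.22
  Homework 57 × 0.08 = 4.56
  Essays 25 × 0.23 = 5.75
  Lab reports 80.5 × 0.31 = 24.955
Sum = 60.585
60.585 ≥ 55 → Pass

Pass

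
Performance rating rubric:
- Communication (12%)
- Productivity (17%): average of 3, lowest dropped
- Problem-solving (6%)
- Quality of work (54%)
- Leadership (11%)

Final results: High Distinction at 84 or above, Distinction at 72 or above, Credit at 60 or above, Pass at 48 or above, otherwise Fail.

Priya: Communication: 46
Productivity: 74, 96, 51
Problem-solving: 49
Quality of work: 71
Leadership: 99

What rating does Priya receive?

Distinction

Productivity: drop 51 → average of remaining 2 = 170/2 = 85
Weighted total:
  Communication 46 × 0.12 = 5.52
  Productivity 85 × 0.17 = 14.45
  Problem-solving 49 × 0.06 = 2.94
  Quality of work 71 × 0.54 = 38.34
  Leadership 99 × 0.11 = 10.89
Sum = 72.14
72.14 is ≥ 72 and < 84 → Distinction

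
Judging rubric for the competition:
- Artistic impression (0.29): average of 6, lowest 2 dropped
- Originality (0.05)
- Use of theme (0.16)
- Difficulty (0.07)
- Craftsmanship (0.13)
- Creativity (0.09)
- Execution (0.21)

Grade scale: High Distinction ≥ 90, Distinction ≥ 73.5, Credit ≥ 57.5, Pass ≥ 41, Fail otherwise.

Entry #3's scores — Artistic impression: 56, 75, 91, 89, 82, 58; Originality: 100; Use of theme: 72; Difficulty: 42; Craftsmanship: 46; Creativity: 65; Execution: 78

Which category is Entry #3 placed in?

Artistic impression: drop 56, 58 → average of remaining 4 = 337/4 = 84.25
Weighted total:
  Artistic impression 84.25 × 0.29 = 24.4325
  Originality 100 × 0.05 = 5
  Use of theme 72 × 0.16 = 11.52
  Difficulty 42 × 0.07 = 2.94
  Craftsmanship 46 × 0.13 = 5.98
  Creativity 65 × 0.09 = 5.85
  Execution 78 × 0.21 = 16.38
Sum = 72.1025
72.1025 is ≥ 57.5 and < 73.5 → Credit

Credit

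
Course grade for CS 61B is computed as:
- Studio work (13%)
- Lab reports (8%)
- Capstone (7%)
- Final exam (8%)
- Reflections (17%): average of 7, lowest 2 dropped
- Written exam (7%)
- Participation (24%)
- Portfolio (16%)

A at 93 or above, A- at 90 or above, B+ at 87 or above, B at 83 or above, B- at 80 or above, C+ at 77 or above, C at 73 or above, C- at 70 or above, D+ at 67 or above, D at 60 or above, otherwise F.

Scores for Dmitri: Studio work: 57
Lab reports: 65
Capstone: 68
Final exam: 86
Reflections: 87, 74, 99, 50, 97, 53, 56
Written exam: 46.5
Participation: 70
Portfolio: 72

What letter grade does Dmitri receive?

Reflections: drop 50, 53 → average of remaining 5 = 413/5 = 82.6
Weighted total:
  Studio work 57 × 0.13 = 7.41
  Lab reports 65 × 0.08 = 5.2
  Capstone 68 × 0.07 = 4.76
  Final exam 86 × 0.08 = 6.88
  Reflections 82.6 × 0.17 = 14.042
  Written exam 46.5 × 0.07 = 3.255
  Participation 70 × 0.24 = 16.8
  Portfolio 72 × 0.16 = 11.52
Sum = 69.867
69.867 is ≥ 67 and < 70 → D+

D+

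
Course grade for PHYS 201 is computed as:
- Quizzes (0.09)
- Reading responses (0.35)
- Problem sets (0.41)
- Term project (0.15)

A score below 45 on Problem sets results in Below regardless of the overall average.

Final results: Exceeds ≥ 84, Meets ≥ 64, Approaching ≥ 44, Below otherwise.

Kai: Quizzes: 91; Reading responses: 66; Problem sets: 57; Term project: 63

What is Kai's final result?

Problem sets score 57 ≥ 45: minimum met.
Weighted total:
  Quizzes 91 × 0.09 = 8.19
  Reading responses 66 × 0.35 = 23.1
  Problem sets 57 × 0.41 = 23.37
  Term project 63 × 0.15 = 9.45
Sum = 64.11
64.11 is ≥ 64 and < 84 → Meets

Meets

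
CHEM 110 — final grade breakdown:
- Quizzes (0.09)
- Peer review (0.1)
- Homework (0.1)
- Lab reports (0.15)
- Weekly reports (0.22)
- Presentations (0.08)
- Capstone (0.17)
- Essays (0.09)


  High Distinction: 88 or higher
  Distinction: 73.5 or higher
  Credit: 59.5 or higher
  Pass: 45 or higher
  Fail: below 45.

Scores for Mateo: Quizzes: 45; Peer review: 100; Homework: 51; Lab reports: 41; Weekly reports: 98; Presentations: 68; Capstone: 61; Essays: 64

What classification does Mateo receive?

Credit

Weighted total:
  Quizzes 45 × 0.09 = 4.05
  Peer review 100 × 0.1 = 10
  Homework 51 × 0.1 = 5.1
  Lab reports 41 × 0.15 = 6.15
  Weekly reports 98 × 0.22 = 21.56
  Presentations 68 × 0.08 = 5.44
  Capstone 61 × 0.17 = 10.37
  Essays 64 × 0.09 = 5.76
Sum = 68.43
68.43 is ≥ 59.5 and < 73.5 → Credit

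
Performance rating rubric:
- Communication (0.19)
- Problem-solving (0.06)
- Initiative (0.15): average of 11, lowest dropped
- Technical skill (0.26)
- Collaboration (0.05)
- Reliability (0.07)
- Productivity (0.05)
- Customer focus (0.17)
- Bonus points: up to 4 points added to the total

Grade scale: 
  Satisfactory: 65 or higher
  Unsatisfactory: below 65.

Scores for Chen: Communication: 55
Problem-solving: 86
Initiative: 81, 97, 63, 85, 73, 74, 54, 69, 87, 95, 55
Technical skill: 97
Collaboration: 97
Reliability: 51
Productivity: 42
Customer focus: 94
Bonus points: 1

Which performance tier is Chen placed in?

Satisfactory

Initiative: drop 54 → average of remaining 10 = 779/10 = 77.9
Weighted total:
  Communication 55 × 0.19 = 10.45
  Problem-solving 86 × 0.06 = 5.16
  Initiative 77.9 × 0.15 = 11.685
  Technical skill 97 × 0.26 = 25.22
  Collaboration 97 × 0.05 = 4.85
  Reliability 51 × 0.07 = 3.57
  Productivity 42 × 0.05 = 2.1
  Customer focus 94 × 0.17 = 15.98
Sum = 79.015
Bonus points: 79.015 + 1 = 80.015
80.015 ≥ 65 → Satisfactory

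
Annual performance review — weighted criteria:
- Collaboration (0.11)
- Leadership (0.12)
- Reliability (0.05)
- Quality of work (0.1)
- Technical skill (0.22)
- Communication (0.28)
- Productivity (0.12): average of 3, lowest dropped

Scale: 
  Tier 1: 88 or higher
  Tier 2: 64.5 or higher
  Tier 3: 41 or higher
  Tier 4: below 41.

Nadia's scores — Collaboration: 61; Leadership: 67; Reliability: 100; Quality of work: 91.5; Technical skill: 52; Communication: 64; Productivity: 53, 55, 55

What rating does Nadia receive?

Tier 2

Productivity: drop 53 → average of remaining 2 = 110/2 = 55
Weighted total:
  Collaboration 61 × 0.11 = 6.71
  Leadership 67 × 0.12 = 8.04
  Reliability 100 × 0.05 = 5
  Quality of work 91.5 × 0.1 = 9.15
  Technical skill 52 × 0.22 = 11.44
  Communication 64 × 0.28 = 17.92
  Productivity 55 × 0.12 = 6.6
Sum = 64.86
64.86 is ≥ 64.5 and < 88 → Tier 2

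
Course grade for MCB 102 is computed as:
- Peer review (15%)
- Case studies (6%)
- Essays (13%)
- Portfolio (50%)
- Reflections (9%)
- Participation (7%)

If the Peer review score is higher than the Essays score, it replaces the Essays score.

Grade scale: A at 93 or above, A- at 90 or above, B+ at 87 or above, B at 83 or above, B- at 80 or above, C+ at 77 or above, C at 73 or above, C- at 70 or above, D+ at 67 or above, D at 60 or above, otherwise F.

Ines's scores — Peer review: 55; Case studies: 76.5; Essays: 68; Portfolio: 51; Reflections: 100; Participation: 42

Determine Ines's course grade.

F

Peer review (55) ≤ Essays (68), so Essays stays at 68.
Weighted total:
  Peer review 55 × 0.15 = 8.25
  Case studies 76.5 × 0.06 = 4.59
  Essays 68 × 0.13 = 8.84
  Portfolio 51 × 0.5 = 25.5
  Reflections 100 × 0.09 = 9
  Participation 42 × 0.07 = 2.94
Sum = 59.12
59.12 < 60 → F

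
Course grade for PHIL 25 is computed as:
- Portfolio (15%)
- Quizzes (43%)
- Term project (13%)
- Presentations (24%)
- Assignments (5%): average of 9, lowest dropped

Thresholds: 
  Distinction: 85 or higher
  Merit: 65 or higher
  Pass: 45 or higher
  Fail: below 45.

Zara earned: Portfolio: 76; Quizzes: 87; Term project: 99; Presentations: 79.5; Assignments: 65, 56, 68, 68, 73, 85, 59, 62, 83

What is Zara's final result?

Assignments: drop 56 → average of remaining 8 = 563/8 = 70.375
Weighted total:
  Portfolio 76 × 0.15 = 11.4
  Quizzes 87 × 0.43 = 37.41
  Term project 99 × 0.13 = 12.87
  Presentations 79.5 × 0.24 = 19.08
  Assignments 70.375 × 0.05 = 3.51875
Sum = 84.27875
84.27875 is ≥ 65 and < 85 → Merit

Merit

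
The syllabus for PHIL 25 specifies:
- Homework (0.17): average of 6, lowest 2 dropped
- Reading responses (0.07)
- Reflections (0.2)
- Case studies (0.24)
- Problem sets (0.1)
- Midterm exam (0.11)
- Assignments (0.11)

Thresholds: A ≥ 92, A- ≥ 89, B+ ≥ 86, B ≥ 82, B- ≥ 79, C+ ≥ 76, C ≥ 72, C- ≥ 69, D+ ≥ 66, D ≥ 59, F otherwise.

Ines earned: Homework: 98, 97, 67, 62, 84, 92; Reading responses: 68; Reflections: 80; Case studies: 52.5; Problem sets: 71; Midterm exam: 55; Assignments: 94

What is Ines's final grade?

Homework: drop 62, 67 → average of remaining 4 = 371/4 = 92.75
Weighted total:
  Homework 92.75 × 0.17 = 15.7675
  Reading responses 68 × 0.07 = 4.76
  Reflections 80 × 0.2 = 16
  Case studies 52.5 × 0.24 = 12.6
  Problem sets 71 × 0.1 = 7.1
  Midterm exam 55 × 0.11 = 6.05
  Assignments 94 × 0.11 = 10.34
Sum = 72.6175
72.6175 is ≥ 72 and < 76 → C

C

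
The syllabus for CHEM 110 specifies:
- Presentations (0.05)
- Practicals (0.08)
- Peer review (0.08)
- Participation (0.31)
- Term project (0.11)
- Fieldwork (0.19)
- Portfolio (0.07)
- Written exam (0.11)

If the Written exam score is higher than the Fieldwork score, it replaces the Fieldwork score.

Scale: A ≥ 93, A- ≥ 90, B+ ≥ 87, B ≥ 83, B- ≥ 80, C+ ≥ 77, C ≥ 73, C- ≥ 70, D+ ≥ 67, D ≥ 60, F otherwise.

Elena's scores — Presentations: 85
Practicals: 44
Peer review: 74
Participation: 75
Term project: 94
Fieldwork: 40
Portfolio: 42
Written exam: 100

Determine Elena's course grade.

B-

Written exam (100) > Fieldwork (40), so Fieldwork counts as 100.
Weighted total:
  Presentations 85 × 0.05 = 4.25
  Practicals 44 × 0.08 = 3.52
  Peer review 74 × 0.08 = 5.92
  Participation 75 × 0.31 = 23.25
  Term project 94 × 0.11 = 10.34
  Fieldwork 100 × 0.19 = 19
  Portfolio 42 × 0.07 = 2.94
  Written exam 100 × 0.11 = 11
Sum = 80.22
80.22 is ≥ 80 and < 83 → B-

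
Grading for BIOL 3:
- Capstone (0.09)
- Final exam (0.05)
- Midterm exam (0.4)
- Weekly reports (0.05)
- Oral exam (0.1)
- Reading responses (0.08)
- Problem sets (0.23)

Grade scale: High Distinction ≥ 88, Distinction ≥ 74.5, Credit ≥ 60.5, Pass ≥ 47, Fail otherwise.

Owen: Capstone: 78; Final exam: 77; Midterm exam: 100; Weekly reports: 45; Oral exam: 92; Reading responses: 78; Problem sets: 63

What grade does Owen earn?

Distinction

Weighted total:
  Capstone 78 × 0.09 = 7.02
  Final exam 77 × 0.05 = 3.85
  Midterm exam 100 × 0.4 = 40
  Weekly reports 45 × 0.05 = 2.25
  Oral exam 92 × 0.1 = 9.2
  Reading responses 78 × 0.08 = 6.24
  Problem sets 63 × 0.23 = 14.49
Sum = 83.05
83.05 is ≥ 74.5 and < 88 → Distinction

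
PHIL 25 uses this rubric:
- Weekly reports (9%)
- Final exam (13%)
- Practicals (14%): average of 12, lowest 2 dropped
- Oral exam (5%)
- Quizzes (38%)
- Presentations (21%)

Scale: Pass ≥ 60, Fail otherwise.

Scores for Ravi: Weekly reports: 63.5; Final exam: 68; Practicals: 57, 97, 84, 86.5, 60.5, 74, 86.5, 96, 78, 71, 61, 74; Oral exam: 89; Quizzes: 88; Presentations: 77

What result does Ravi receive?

Pass

Practicals: drop 57, 60.5 → average of remaining 10 = 808/10 = 80.8
Weighted total:
  Weekly reports 63.5 × 0.09 = 5.715
  Final exam 68 × 0.13 = 8.84
  Practicals 80.8 × 0.14 = 11.312
  Oral exam 89 × 0.05 = 4.45
  Quizzes 88 × 0.38 = 33.44
  Presentations 77 × 0.21 = 16.17
Sum = 79.927
79.927 ≥ 60 → Pass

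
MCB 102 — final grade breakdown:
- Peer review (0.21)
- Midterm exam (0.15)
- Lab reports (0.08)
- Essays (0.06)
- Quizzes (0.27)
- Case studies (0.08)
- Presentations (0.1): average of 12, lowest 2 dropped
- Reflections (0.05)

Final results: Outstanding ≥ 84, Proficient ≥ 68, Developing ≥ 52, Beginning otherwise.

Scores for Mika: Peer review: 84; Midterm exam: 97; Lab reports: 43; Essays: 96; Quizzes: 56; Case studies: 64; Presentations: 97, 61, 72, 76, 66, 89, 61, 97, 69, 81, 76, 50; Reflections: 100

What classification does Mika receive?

Presentations: drop 50, 61 → average of remaining 10 = 784/10 = 78.4
Weighted total:
  Peer review 84 × 0.21 = 17.64
  Midterm exam 97 × 0.15 = 14.55
  Lab reports 43 × 0.08 = 3.44
  Essays 96 × 0.06 = 5.76
  Quizzes 56 × 0.27 = 15.12
  Case studies 64 × 0.08 = 5.12
  Presentations 78.4 × 0.1 = 7.84
  Reflections 100 × 0.05 = 5
Sum = 74.47
74.47 is ≥ 68 and < 84 → Proficient

Proficient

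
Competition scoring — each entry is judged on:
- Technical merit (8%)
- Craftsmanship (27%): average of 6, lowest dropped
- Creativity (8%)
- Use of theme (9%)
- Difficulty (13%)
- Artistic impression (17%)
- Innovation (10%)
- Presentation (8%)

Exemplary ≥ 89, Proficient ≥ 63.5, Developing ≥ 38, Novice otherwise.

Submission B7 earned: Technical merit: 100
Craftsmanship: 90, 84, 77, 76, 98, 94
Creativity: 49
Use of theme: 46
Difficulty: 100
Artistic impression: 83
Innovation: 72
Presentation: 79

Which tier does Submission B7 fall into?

Proficient

Craftsmanship: drop 76 → average of remaining 5 = 443/5 = 88.6
Weighted total:
  Technical merit 100 × 0.08 = 8
  Craftsmanship 88.6 × 0.27 = 23.922
  Creativity 49 × 0.08 = 3.92
  Use of theme 46 × 0.09 = 4.14
  Difficulty 100 × 0.13 = 13
  Artistic impression 83 × 0.17 = 14.11
  Innovation 72 × 0.1 = 7.2
  Presentation 79 × 0.08 = 6.32
Sum = 80.612
80.612 is ≥ 63.5 and < 89 → Proficient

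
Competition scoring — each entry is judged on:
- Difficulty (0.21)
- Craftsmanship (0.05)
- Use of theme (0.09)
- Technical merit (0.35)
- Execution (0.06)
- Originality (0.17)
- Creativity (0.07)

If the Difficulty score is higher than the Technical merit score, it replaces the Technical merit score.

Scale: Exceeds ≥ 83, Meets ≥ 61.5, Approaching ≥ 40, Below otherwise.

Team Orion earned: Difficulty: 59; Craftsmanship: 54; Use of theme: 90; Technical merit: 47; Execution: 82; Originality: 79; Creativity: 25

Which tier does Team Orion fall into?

Difficulty (59) > Technical merit (47), so Technical merit counts as 59.
Weighted total:
  Difficulty 59 × 0.21 = 12.39
  Craftsmanship 54 × 0.05 = 2.7
  Use of theme 90 × 0.09 = 8.1
  Technical merit 59 × 0.35 = 20.65
  Execution 82 × 0.06 = 4.92
  Originality 79 × 0.17 = 13.43
  Creativity 25 × 0.07 = 1.75
Sum = 63.94
63.94 is ≥ 61.5 and < 83 → Meets

Meets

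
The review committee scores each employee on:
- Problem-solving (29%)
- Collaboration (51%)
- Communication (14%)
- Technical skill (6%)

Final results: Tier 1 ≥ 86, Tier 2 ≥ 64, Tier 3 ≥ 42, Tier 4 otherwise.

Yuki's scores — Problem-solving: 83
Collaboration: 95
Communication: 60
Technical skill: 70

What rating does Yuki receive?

Tier 2

Weighted total:
  Problem-solving 83 × 0.29 = 24.07
  Collaboration 95 × 0.51 = 48.45
  Communication 60 × 0.14 = 8.4
  Technical skill 70 × 0.06 = 4.2
Sum = 85.12
85.12 is ≥ 64 and < 86 → Tier 2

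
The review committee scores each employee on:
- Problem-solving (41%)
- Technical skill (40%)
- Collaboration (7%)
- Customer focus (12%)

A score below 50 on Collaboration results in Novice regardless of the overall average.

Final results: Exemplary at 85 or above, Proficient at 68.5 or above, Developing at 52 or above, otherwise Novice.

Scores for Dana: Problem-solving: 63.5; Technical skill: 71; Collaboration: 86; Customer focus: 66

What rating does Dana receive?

Collaboration score 86 ≥ 50: minimum met.
Weighted total:
  Problem-solving 63.5 × 0.41 = 26.035
  Technical skill 71 × 0.4 = 28.4
  Collaboration 86 × 0.07 = 6.02
  Customer focus 66 × 0.12 = 7.92
Sum = 68.375
68.375 is ≥ 52 and < 68.5 → Developing

Developing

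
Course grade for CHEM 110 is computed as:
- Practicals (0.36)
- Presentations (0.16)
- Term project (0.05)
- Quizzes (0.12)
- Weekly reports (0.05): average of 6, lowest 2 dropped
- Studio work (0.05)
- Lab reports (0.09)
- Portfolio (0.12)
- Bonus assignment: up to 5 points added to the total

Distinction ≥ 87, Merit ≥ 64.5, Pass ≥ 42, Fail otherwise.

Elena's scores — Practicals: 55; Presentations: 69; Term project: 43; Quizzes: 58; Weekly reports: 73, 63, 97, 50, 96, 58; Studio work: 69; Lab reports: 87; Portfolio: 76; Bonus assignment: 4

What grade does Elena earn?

Weekly reports: drop 50, 58 → average of remaining 4 = 329/4 = 82.25
Weighted total:
  Practicals 55 × 0.36 = 19.8
  Presentations 69 × 0.16 = 11.04
  Term project 43 × 0.05 = 2.15
  Quizzes 58 × 0.12 = 6.96
  Weekly reports 82.25 × 0.05 = 4.1125
  Studio work 69 × 0.05 = 3.45
  Lab reports 87 × 0.09 = 7.83
  Portfolio 76 × 0.12 = 9.12
Sum = 64.4625
Bonus assignment: 64.4625 + 4 = 68.4625
68.4625 is ≥ 64.5 and < 87 → Merit

Merit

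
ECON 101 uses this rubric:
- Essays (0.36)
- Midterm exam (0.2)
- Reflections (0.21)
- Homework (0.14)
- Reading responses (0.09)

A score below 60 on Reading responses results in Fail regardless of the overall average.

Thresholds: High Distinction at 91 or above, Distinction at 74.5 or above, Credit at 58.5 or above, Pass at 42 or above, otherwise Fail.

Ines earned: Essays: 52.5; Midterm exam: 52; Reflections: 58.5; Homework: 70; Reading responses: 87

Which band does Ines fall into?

Credit

Reading responses score 87 ≥ 60: minimum met.
Weighted total:
  Essays 52.5 × 0.36 = 18.9
  Midterm exam 52 × 0.2 = 10.4
  Reflections 58.5 × 0.21 = 12.285
  Homework 70 × 0.14 = 9.8
  Reading responses 87 × 0.09 = 7.83
Sum = 59.215
59.215 is ≥ 58.5 and < 74.5 → Credit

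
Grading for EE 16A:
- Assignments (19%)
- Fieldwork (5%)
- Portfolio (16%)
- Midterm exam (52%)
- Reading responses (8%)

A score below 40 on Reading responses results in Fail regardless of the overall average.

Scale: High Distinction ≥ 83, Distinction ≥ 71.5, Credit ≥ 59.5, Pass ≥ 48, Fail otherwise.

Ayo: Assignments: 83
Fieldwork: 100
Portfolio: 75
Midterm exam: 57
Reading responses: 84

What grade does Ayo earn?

Reading responses score 84 ≥ 40: minimum met.
Weighted total:
  Assignments 83 × 0.19 = 15.77
  Fieldwork 100 × 0.05 = 5
  Portfolio 75 × 0.16 = 12
  Midterm exam 57 × 0.52 = 29.64
  Reading responses 84 × 0.08 = 6.72
Sum = 69.13
69.13 is ≥ 59.5 and < 71.5 → Credit

Credit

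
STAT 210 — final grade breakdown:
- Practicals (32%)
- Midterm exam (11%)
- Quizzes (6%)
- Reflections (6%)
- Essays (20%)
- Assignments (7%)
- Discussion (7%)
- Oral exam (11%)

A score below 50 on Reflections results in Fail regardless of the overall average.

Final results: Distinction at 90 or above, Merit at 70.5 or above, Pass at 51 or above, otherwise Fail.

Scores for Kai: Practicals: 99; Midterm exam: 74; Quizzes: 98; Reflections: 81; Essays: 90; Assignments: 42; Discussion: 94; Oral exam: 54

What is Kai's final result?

Merit

Reflections score 81 ≥ 50: minimum met.
Weighted total:
  Practicals 99 × 0.32 = 31.68
  Midterm exam 74 × 0.11 = 8.14
  Quizzes 98 × 0.06 = 5.88
  Reflections 81 × 0.06 = 4.86
  Essays 90 × 0.2 = 18
  Assignments 42 × 0.07 = 2.94
  Discussion 94 × 0.07 = 6.58
  Oral exam 54 × 0.11 = 5.94
Sum = 84.02
84.02 is ≥ 70.5 and < 90 → Merit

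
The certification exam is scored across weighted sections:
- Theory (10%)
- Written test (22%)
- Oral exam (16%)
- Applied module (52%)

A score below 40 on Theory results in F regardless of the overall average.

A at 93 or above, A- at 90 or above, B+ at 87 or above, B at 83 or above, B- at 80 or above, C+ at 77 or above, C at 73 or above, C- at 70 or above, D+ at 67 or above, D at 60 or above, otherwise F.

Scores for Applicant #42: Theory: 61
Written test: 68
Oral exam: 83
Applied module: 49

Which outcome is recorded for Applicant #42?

F

Theory score 61 ≥ 40: minimum met.
Weighted total:
  Theory 61 × 0.1 = 6.1
  Written test 68 × 0.22 = 14.96
  Oral exam 83 × 0.16 = 13.28
  Applied module 49 × 0.52 = 25.48
Sum = 59.82
59.82 < 60 → F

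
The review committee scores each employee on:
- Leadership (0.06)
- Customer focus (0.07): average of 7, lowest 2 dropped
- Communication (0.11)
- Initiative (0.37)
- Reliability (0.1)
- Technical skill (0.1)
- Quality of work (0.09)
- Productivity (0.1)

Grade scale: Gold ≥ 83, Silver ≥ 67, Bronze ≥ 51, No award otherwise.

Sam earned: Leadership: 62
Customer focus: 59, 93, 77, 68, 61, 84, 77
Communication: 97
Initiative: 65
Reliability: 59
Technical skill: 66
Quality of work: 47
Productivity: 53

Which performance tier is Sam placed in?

Customer focus: drop 59, 61 → average of remaining 5 = 399/5 = 79.8
Weighted total:
  Leadership 62 × 0.06 = 3.72
  Customer focus 79.8 × 0.07 = 5.586
  Communication 97 × 0.11 = 10.67
  Initiative 65 × 0.37 = 24.05
  Reliability 59 × 0.1 = 5.9
  Technical skill 66 × 0.1 = 6.6
  Quality of work 47 × 0.09 = 4.23
  Productivity 53 × 0.1 = 5.3
Sum = 66.056
66.056 is ≥ 51 and < 67 → Bronze

Bronze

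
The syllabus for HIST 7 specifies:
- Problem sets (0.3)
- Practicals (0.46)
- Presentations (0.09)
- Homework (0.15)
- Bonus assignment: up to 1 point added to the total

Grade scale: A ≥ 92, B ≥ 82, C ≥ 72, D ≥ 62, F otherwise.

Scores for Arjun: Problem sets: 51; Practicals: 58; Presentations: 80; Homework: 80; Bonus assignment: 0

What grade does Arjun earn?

F

Weighted total:
  Problem sets 51 × 0.3 = 15.3
  Practicals 58 × 0.46 = 26.68
  Presentations 80 × 0.09 = 7.2
  Homework 80 × 0.15 = 12
Sum = 61.18
Bonus assignment: 61.18 + 0 = 61.18
61.18 < 62 → F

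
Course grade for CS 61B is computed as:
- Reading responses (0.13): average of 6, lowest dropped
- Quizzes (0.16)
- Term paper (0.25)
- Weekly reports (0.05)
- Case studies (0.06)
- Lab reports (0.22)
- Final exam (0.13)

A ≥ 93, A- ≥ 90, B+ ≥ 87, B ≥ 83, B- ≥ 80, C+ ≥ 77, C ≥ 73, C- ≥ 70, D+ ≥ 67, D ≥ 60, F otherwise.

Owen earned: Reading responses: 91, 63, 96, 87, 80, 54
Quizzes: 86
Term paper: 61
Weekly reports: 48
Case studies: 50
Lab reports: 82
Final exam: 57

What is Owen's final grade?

Reading responses: drop 54 → average of remaining 5 = 417/5 = 83.4
Weighted total:
  Reading responses 83.4 × 0.13 = 10.842
  Quizzes 86 × 0.16 = 13.76
  Term paper 61 × 0.25 = 15.25
  Weekly reports 48 × 0.05 = 2.4
  Case studies 50 × 0.06 = 3
  Lab reports 82 × 0.22 = 18.04
  Final exam 57 × 0.13 = 7.41
Sum = 70.702
70.702 is ≥ 70 and < 73 → C-

C-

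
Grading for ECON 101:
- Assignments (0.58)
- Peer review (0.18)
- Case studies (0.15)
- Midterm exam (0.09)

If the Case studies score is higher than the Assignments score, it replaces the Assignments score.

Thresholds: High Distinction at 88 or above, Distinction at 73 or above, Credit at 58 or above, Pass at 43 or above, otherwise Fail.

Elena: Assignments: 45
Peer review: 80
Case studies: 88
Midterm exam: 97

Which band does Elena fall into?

Case studies (88) > Assignments (45), so Assignments counts as 88.
Weighted total:
  Assignments 88 × 0.58 = 51.04
  Peer review 80 × 0.18 = 14.4
  Case studies 88 × 0.15 = 13.2
  Midterm exam 97 × 0.09 = 8.73
Sum = 87.37
87.37 is ≥ 73 and < 88 → Distinction

Distinction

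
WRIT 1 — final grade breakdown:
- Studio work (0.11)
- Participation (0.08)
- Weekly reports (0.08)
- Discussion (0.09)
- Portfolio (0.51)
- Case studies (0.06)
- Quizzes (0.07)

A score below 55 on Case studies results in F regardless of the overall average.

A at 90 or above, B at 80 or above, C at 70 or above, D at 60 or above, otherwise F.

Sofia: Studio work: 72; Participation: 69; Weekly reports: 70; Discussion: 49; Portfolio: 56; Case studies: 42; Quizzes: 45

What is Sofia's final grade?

F

Case studies score 42 < 55: minimum not met.
Weighted total:
  Studio work 72 × 0.11 = 7.92
  Participation 69 × 0.08 = 5.52
  Weekly reports 70 × 0.08 = 5.6
  Discussion 49 × 0.09 = 4.41
  Portfolio 56 × 0.51 = 28.56
  Case studies 42 × 0.06 = 2.52
  Quizzes 45 × 0.07 = 3.15
Sum = 57.68
Because the Case studies minimum was not met, the result is F.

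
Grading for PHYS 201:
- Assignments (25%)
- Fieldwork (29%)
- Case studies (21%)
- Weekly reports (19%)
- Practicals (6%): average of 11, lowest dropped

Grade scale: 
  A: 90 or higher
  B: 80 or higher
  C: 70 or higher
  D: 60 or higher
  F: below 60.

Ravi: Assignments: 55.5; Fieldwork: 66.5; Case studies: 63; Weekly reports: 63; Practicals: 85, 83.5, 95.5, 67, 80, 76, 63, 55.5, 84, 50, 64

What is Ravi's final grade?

Practicals: drop 50 → average of remaining 10 = 753.5/10 = 75.35
Weighted total:
  Assignments 55.5 × 0.25 = 13.875
  Fieldwork 66.5 × 0.29 = 19.285
  Case studies 63 × 0.21 = 13.23
  Weekly reports 63 × 0.19 = 11.97
  Practicals 75.35 × 0.06 = 4.521
Sum = 62.881
62.881 is ≥ 60 and < 70 → D

D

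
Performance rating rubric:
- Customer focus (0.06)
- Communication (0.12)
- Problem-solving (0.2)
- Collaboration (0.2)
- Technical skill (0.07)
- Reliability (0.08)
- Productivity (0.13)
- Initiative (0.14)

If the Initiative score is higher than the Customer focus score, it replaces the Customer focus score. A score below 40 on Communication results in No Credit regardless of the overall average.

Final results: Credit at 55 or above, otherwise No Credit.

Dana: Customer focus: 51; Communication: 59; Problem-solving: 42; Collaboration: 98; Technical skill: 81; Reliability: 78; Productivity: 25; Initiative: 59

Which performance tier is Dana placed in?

Initiative (59) > Customer focus (51), so Customer focus counts as 59.
Communication score 59 ≥ 40: minimum met.
Weighted total:
  Customer focus 59 × 0.06 = 3.54
  Communication 59 × 0.12 = 7.08
  Problem-solving 42 × 0.2 = 8.4
  Collaboration 98 × 0.2 = 19.6
  Technical skill 81 × 0.07 = 5.67
  Reliability 78 × 0.08 = 6.24
  Productivity 25 × 0.13 = 3.25
  Initiative 59 × 0.14 = 8.26
Sum = 62.04
62.04 ≥ 55 → Credit

Credit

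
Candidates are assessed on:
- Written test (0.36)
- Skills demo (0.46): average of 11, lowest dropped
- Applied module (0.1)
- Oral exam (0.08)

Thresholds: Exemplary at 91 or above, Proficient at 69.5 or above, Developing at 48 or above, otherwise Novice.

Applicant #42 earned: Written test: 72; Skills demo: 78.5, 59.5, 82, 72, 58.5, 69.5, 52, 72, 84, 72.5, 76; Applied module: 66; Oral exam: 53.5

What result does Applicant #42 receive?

Skills demo: drop 52 → average of remaining 10 = 724.5/10 = 72.45
Weighted total:
  Written test 72 × 0.36 = 25.92
  Skills demo 72.45 × 0.46 = 33.327
  Applied module 66 × 0.1 = 6.6
  Oral exam 53.5 × 0.08 = 4.28
Sum = 70.127
70.127 is ≥ 69.5 and < 91 → Proficient

Proficient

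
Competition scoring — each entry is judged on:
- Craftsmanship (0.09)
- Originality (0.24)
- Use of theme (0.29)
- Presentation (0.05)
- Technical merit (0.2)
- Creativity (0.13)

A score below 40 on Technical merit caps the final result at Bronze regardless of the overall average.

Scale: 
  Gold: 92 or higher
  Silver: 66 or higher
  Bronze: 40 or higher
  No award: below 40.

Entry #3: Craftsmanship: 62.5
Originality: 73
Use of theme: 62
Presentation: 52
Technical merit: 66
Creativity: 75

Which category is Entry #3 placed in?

Silver

Technical merit score 66 ≥ 40: minimum met.
Weighted total:
  Craftsmanship 62.5 × 0.09 = 5.625
  Originality 73 × 0.24 = 17.52
  Use of theme 62 × 0.29 = 17.98
  Presentation 52 × 0.05 = 2.6
  Technical merit 66 × 0.2 = 13.2
  Creativity 75 × 0.13 = 9.75
Sum = 66.675
66.675 is ≥ 66 and < 92 → Silver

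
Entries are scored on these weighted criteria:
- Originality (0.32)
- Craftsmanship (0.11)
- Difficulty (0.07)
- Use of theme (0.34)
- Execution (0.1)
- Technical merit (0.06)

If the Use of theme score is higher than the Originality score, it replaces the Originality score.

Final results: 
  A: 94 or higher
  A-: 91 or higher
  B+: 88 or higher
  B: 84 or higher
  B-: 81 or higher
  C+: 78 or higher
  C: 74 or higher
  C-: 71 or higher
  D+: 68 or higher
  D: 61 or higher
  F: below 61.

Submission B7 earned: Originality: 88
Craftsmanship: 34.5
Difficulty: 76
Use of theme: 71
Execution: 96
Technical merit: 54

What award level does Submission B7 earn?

C

Use of theme (71) ≤ Originality (88), so Originality stays at 88.
Weighted total:
  Originality 88 × 0.32 = 28.16
  Craftsmanship 34.5 × 0.11 = 3.795
  Difficulty 76 × 0.07 = 5.32
  Use of theme 71 × 0.34 = 24.14
  Execution 96 × 0.1 = 9.6
  Technical merit 54 × 0.06 = 3.24
Sum = 74.255
74.255 is ≥ 74 and < 78 → C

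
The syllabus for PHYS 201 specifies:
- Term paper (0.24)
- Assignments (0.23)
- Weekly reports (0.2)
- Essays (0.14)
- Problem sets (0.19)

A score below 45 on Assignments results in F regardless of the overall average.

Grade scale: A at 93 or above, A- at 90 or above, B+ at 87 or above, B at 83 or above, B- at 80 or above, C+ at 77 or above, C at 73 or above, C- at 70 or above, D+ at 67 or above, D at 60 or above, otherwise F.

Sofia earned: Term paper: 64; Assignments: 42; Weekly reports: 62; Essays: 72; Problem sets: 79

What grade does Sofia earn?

F

Assignments score 42 < 45: minimum not met.
Weighted total:
  Term paper 64 × 0.24 = 15.36
  Assignments 42 × 0.23 = 9.66
  Weekly reports 62 × 0.2 = 12.4
  Essays 72 × 0.14 = 10.08
  Problem sets 79 × 0.19 = 15.01
Sum = 62.51
Because the Assignments minimum was not met, the result is F.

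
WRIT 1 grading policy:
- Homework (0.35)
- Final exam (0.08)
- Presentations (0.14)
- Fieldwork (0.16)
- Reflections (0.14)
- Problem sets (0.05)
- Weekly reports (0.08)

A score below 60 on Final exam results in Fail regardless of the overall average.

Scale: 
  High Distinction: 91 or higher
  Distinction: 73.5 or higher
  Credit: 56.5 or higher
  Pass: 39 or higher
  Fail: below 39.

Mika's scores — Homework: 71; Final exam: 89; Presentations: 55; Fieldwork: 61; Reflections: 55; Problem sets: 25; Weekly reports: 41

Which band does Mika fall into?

Credit

Final exam score 89 ≥ 60: minimum met.
Weighted total:
  Homework 71 × 0.35 = 24.85
  Final exam 89 × 0.08 = 7.12
  Presentations 55 × 0.14 = 7.7
  Fieldwork 61 × 0.16 = 9.76
  Reflections 55 × 0.14 = 7.7
  Problem sets 25 × 0.05 = 1.25
  Weekly reports 41 × 0.08 = 3.28
Sum = 61.66
61.66 is ≥ 56.5 and < 73.5 → Credit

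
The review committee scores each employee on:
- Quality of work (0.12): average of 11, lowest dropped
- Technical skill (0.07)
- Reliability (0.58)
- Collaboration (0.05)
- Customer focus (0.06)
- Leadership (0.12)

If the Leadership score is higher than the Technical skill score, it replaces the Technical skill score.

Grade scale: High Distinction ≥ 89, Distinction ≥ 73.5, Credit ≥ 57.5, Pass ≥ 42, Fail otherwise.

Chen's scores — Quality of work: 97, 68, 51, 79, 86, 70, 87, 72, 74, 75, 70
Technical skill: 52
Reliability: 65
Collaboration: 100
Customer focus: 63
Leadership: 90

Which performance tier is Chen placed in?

Quality of work: drop 51 → average of remaining 10 = 778/10 = 77.8
Leadership (90) > Technical skill (52), so Technical skill counts as 90.
Weighted total:
  Quality of work 77.8 × 0.12 = 9.336
  Technical skill 90 × 0.07 = 6.3
  Reliability 65 × 0.58 = 37.7
  Collaboration 100 × 0.05 = 5
  Customer focus 63 × 0.06 = 3.78
  Leadership 90 × 0.12 = 10.8
Sum = 72.916
72.916 is ≥ 57.5 and < 73.5 → Credit

Credit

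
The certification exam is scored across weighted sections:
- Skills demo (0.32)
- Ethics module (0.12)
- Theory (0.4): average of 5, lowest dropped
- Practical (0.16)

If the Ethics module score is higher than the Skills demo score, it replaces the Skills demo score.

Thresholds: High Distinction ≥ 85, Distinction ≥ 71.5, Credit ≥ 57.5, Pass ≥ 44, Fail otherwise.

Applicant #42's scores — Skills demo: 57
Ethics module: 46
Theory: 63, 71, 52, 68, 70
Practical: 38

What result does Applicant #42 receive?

Theory: drop 52 → average of remaining 4 = 272/4 = 68
Ethics module (46) ≤ Skills demo (57), so Skills demo stays at 57.
Weighted total:
  Skills demo 57 × 0.32 = 18.24
  Ethics module 46 × 0.12 = 5.52
  Theory 68 × 0.4 = 27.2
  Practical 38 × 0.16 = 6.08
Sum = 57.04
57.04 is ≥ 44 and < 57.5 → Pass

Pass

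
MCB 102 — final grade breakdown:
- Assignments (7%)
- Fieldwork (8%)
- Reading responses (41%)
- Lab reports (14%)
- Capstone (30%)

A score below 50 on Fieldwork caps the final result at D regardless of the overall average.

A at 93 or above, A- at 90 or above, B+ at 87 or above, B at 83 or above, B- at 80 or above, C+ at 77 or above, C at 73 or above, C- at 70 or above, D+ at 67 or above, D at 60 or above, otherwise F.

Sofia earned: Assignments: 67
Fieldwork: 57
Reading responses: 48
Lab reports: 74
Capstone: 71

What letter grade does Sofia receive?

Fieldwork score 57 ≥ 50: minimum met.
Weighted total:
  Assignments 67 × 0.07 = 4.69
  Fieldwork 57 × 0.08 = 4.56
  Reading responses 48 × 0.41 = 19.68
  Lab reports 74 × 0.14 = 10.36
  Capstone 71 × 0.3 = 21.3
Sum = 60.59
60.59 is ≥ 60 and < 67 → D

D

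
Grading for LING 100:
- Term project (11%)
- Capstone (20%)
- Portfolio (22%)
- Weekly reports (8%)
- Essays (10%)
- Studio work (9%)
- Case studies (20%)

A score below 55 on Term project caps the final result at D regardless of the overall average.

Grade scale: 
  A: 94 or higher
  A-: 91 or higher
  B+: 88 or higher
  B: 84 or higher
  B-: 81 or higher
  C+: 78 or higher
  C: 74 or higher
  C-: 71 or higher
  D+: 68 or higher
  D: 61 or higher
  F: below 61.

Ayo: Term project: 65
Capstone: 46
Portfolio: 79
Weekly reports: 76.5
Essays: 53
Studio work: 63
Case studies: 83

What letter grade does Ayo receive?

D

Term project score 65 ≥ 55: minimum met.
Weighted total:
  Term project 65 × 0.11 = 7.15
  Capstone 46 × 0.2 = 9.2
  Portfolio 79 × 0.22 = 17.38
  Weekly reports 76.5 × 0.08 = 6.12
  Essays 53 × 0.1 = 5.3
  Studio work 63 × 0.09 = 5.67
  Case studies 83 × 0.2 = 16.6
Sum = 67.42
67.42 is ≥ 61 and < 68 → D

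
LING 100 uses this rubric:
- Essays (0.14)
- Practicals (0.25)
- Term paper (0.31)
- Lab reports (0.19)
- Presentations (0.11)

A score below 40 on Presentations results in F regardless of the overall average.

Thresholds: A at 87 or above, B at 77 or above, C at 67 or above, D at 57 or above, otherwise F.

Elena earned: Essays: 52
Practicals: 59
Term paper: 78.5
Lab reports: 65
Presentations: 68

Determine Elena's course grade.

Presentations score 68 ≥ 40: minimum met.
Weighted total:
  Essays 52 × 0.14 = 7.28
  Practicals 59 × 0.25 = 14.75
  Term paper 78.5 × 0.31 = 24.335
  Lab reports 65 × 0.19 = 12.35
  Presentations 68 × 0.11 = 7.48
Sum = 66.195
66.195 is ≥ 57 and < 67 → D

D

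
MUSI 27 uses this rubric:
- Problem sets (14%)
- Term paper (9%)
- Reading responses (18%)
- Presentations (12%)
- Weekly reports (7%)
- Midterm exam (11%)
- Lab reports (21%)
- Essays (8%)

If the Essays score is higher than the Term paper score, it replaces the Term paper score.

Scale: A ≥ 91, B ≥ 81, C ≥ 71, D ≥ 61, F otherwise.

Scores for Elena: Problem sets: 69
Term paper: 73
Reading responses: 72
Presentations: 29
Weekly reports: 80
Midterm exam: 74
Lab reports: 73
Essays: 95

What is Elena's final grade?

C

Essays (95) > Term paper (73), so Term paper counts as 95.
Weighted total:
  Problem sets 69 × 0.14 = 9.66
  Term paper 95 × 0.09 = 8.55
  Reading responses 72 × 0.18 = 12.96
  Presentations 29 × 0.12 = 3.48
  Weekly reports 80 × 0.07 = 5.6
  Midterm exam 74 × 0.11 = 8.14
  Lab reports 73 × 0.21 = 15.33
  Essays 95 × 0.08 = 7.6
Sum = 71.32
71.32 is ≥ 71 and < 81 → C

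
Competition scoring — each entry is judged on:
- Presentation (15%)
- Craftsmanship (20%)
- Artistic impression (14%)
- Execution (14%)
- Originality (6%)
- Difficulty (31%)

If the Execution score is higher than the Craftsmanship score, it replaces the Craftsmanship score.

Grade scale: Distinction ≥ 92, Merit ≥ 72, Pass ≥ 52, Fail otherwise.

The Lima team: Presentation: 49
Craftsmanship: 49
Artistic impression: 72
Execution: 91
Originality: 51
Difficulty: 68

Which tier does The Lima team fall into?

Execution (91) > Craftsmanship (49), so Craftsmanship counts as 91.
Weighted total:
  Presentation 49 × 0.15 = 7.35
  Craftsmanship 91 × 0.2 = 18.2
  Artistic impression 72 × 0.14 = 10.08
  Execution 91 × 0.14 = 12.74
  Originality 51 × 0.06 = 3.06
  Difficulty 68 × 0.31 = 21.08
Sum = 72.51
72.51 is ≥ 72 and < 92 → Merit

Merit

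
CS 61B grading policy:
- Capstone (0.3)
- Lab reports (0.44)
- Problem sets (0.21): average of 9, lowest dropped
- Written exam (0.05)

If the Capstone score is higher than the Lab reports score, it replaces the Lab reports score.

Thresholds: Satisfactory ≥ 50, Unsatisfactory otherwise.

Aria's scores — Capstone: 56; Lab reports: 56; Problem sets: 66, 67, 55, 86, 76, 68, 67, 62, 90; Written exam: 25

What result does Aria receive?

Problem sets: drop 55 → average of remaining 8 = 582/8 = 72.75
Capstone (56) ≤ Lab reports (56), so Lab reports stays at 56.
Weighted total:
  Capstone 56 × 0.3 = 16.8
  Lab reports 56 × 0.44 = 24.64
  Problem sets 72.75 × 0.21 = 15.2775
  Written exam 25 × 0.05 = 1.25
Sum = 57.9675
57.9675 ≥ 50 → Satisfactory

Satisfactory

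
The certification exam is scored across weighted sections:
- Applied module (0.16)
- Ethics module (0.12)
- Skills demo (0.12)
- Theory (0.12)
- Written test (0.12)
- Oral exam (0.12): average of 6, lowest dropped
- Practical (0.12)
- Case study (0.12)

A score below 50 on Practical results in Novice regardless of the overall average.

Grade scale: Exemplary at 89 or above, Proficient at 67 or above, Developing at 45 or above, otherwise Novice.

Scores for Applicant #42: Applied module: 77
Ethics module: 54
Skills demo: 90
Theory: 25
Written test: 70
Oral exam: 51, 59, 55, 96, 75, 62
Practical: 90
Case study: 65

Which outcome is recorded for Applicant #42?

Oral exam: drop 51 → average of remaining 5 = 347/5 = 69.4
Practical score 90 ≥ 50: minimum met.
Weighted total:
  Applied module 77 × 0.16 = 12.32
  Ethics module 54 × 0.12 = 6.48
  Skills demo 90 × 0.12 = 10.8
  Theory 25 × 0.12 = 3
  Written test 70 × 0.12 = 8.4
  Oral exam 69.4 × 0.12 = 8.328
  Practical 90 × 0.12 = 10.8
  Case study 65 × 0.12 = 7.8
Sum = 67.928
67.928 is ≥ 67 and < 89 → Proficient

Proficient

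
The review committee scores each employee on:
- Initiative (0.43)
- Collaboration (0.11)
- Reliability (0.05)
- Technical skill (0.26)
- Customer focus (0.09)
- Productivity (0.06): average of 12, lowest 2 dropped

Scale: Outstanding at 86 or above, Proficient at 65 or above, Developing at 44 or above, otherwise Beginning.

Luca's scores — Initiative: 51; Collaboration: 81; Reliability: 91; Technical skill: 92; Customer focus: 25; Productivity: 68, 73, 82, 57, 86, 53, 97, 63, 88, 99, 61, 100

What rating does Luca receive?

Proficient

Productivity: drop 53, 57 → average of remaining 10 = 817/10 = 81.7
Weighted total:
  Initiative 51 × 0.43 = 21.93
  Collaboration 81 × 0.11 = 8.91
  Reliability 91 × 0.05 = 4.55
  Technical skill 92 × 0.26 = 23.92
  Customer focus 25 × 0.09 = 2.25
  Productivity 81.7 × 0.06 = 4.902
Sum = 66.462
66.462 is ≥ 65 and < 86 → Proficient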